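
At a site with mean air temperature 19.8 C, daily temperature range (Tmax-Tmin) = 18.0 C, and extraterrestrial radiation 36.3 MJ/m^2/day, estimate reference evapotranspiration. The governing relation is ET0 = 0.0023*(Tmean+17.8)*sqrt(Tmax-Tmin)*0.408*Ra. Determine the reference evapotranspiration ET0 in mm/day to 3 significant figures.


ET0 = 0.0023*(19.8+17.8)*sqrt(18.0)*0.408*36.3 = 5.43 mm/day
Therefore the reference evapotranspiration ET0 = 5.43 mm/day.


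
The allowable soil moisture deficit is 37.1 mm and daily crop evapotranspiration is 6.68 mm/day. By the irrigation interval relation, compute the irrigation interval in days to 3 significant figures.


Approach: apply the irrigation interval relation, interval = SMD / ETc.
interval = 37.1 / 6.68 = 5.55 days
Therefore the irrigation interval = 5.55 days.


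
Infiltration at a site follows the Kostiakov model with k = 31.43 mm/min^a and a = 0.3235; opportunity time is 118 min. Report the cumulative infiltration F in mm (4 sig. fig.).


Approach: apply the Kostiakov infiltration equation, F = k*t^a.
F = 31.43 * 118^0.3235 = 147.1 mm
Therefore the cumulative infiltration F = 147.1 mm.


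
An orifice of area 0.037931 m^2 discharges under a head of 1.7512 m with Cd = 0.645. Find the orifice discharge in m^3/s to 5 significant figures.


Approach: apply the orifice equation, Q = Cd*A*sqrt(2*g*h).
Q = 0.645 * 0.037931 * sqrt(2*9.81*1.7512) = 0.14341 m^3/s
Therefore the orifice discharge = 0.14341 m^3/s.


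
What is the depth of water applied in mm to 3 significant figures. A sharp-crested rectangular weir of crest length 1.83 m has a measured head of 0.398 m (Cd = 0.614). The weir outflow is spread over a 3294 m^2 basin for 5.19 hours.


Approach: apply the rectangular weir equation with a volume-to-depth conversion, Q = (2/3)*Cd*L*sqrt(2g)*H^1.5; d = Q*t/A * 1000.
Step 1 — weir discharge:
  Q = (2/3)*0.614*1.83*sqrt(2*9.81)*0.398^1.5 = 0.83311 m^3/s
Step 2 — volume: V = 0.83311 * 5.19*3600 = 15566 m^3
Step 3 — depth: d = V/A * 1000 = 15566/3294 * 1000 = 4730 mm
Therefore the depth of water applied = 4730 mm.


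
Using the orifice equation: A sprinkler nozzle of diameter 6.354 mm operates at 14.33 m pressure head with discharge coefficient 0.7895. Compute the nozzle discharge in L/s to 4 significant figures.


Approach: apply the orifice equation, Q = Cd*A*sqrt(2*g*h), A = pi*(d/2)^2.
A = pi*(6.354e-3/2)^2 = 3.17091e-05 m^2
Q = 0.7895 * 3.17091e-05 * sqrt(2*9.81*14.33) * 1000 = 0.4198 L/s
Therefore the nozzle discharge = 0.4198 L/s.


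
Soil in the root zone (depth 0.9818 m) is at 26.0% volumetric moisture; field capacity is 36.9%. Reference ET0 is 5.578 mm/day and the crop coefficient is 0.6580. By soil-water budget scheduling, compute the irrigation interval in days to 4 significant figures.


Approach: apply soil-water budget scheduling, SMD = (FC-theta)/100*depth*1000; ETc = ET0*Kc; interval = SMD/ETc.
Step 1 — soil moisture deficit:
  SMD = (36.9 - 26.0)/100 * 0.9818 * 1000 = 107.016 mm
Step 2 — daily crop ET (ETc = ET0*Kc):
  ETc = 5.578 * 0.6580 = 3.67032 mm/day
Step 3 — irrigation interval (SMD/ETc):
  interval = 107.016 / 3.67032 = 29.16 days
Therefore the irrigation interval = 29.16 days.


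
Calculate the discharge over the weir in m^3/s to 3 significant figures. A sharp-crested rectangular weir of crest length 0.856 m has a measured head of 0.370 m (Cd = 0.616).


Approach: apply the rectangular weir equation, Q = (2/3)*Cd*L*sqrt(2g)*H^1.5.
Q = (2/3)*0.616*0.856*sqrt(2*9.81)*0.370^1.5 = 0.350 m^3/s
Therefore the discharge over the weir = 0.350 m^3/s.


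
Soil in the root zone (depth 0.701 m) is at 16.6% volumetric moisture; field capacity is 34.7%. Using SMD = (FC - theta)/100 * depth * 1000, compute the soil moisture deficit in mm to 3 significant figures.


SMD = (34.7 - 16.6)/100 * 0.701 * 1000 = 127 mm
Therefore the soil moisture deficit = 127 mm.


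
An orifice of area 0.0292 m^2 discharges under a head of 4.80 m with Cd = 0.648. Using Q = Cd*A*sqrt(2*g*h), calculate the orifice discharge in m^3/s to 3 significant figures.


Q = 0.648 * 0.0292 * sqrt(2*9.81*4.80) = 0.184 m^3/s
Therefore the orifice discharge = 0.184 m^3/s.


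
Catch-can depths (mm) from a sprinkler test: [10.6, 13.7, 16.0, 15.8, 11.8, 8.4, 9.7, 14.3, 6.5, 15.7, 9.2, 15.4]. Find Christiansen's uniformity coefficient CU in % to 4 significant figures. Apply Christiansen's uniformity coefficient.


Approach: apply Christiansen's uniformity coefficient, CU = (1 - mean_abs_deviation/mean)*100.
mean = 12.2583 mm
mean |d_i - mean| = 2.89167 mm
CU = (1 - 2.89167/12.2583)*100 = 76.41 %
Therefore Christiansen's uniformity coefficient CU = 76.41 %.


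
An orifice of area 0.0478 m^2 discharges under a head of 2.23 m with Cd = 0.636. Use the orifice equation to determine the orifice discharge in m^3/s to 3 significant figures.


Approach: apply the orifice equation, Q = Cd*A*sqrt(2*g*h).
Q = 0.636 * 0.0478 * sqrt(2*9.81*2.23) = 0.201 m^3/s
Therefore the orifice discharge = 0.201 m^3/s.


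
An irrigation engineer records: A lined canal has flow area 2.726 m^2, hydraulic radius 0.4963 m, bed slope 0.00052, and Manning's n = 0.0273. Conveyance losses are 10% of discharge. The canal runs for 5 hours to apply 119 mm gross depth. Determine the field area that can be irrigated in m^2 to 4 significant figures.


Approach: apply Manning's equation with a conveyance and depth budget, Q = (1/n)*A*R^(2/3)*S^(1/2); Q_field = Q*(1-loss); Area = Q_field*t/(d/1000).
Step 1 — canal discharge (Manning's equation):
  Q = (1/0.0273) * 2.726 * 0.4963^(2/3) * 0.00052^(1/2) = 1.42734 m^3/s
Step 2 — delivered flow: Q_field = 1.42734*(1 - 10/100) = 1.28461 m^3/s
Step 3 — volume delivered: V = 1.28461 * 5*3600 = 23122.9 m^3
Step 4 — area served: A = V / (depth/1000) = 23122.9 / 0.119 = 194300 m^2
Therefore the field area that can be irrigated = 194300 m^2.


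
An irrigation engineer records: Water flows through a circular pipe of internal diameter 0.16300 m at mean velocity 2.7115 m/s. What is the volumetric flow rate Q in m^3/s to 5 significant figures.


Approach: apply the continuity equation for pipe flow, Q = A * v with A = pi*(D/2)^2.
A = pi*(0.16300/2)^2 = 0.02086724 m^2
Q = 0.02086724 * 2.7115 = 0.056582 m^3/s
Therefore the volumetric flow rate Q = 0.056582 m^3/s.


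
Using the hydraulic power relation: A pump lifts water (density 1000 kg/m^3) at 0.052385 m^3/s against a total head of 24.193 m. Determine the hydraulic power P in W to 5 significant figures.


Approach: apply the hydraulic power relation, P = rho*g*Q*H.
P = 1000 * 9.81 * 0.052385 * 24.193 = 12433 W
Therefore the hydraulic power P = 12433 W.


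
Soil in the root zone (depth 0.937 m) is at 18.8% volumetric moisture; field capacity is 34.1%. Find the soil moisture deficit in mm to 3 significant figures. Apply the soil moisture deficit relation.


Approach: apply the soil moisture deficit relation, SMD = (FC - theta)/100 * depth * 1000.
SMD = (34.1 - 18.8)/100 * 0.937 * 1000 = 143 mm
Therefore the soil moisture deficit = 143 mm.


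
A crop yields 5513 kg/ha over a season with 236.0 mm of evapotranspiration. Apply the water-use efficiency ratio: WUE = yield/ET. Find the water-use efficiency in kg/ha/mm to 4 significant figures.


WUE = 5513 / 236.0 = 23.36 kg/ha/mm
Therefore the water-use efficiency = 23.36 kg/ha/mm.


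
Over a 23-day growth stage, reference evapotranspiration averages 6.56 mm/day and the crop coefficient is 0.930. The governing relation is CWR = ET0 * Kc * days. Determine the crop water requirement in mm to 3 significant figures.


CWR = 6.56 * 0.930 * 23 = 140 mm
Therefore the crop water requirement = 140 mm.


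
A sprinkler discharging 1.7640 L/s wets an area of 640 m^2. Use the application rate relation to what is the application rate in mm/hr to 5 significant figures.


Approach: apply the application rate relation, rate = (Q/A)*3600.
rate = (1.7640 / 640) * 3600 = 9.9225 mm/hr
Therefore the application rate = 9.9225 mm/hr.


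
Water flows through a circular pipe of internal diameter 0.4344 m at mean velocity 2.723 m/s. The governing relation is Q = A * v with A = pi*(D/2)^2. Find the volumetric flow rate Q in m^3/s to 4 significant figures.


A = pi*(0.4344/2)^2 = 0.148207 m^2
Q = 0.148207 * 2.723 = 0.4036 m^3/s
Therefore the volumetric flow rate Q = 0.4036 m^3/s.


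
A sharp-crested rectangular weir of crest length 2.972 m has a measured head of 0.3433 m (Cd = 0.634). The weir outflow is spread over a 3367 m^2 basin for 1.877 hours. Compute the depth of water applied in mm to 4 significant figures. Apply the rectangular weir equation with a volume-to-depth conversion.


Approach: apply the rectangular weir equation with a volume-to-depth conversion, Q = (2/3)*Cd*L*sqrt(2g)*H^1.5; d = Q*t/A * 1000.
Step 1 — weir discharge:
  Q = (2/3)*0.634*2.972*sqrt(2*9.81)*0.3433^1.5 = 1.11920 m^3/s
Step 2 — volume: V = 1.11920 * 1.877*3600 = 7562.65 m^3
Step 3 — depth: d = V/A * 1000 = 7562.65/3367 * 1000 = 2246 mm
Therefore the depth of water applied = 2246 mm.


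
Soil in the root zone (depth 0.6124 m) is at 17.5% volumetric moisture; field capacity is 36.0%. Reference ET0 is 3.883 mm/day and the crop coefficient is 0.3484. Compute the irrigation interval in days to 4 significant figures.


Approach: apply soil-water budget scheduling, SMD = (FC-theta)/100*depth*1000; ETc = ET0*Kc; interval = SMD/ETc.
Step 1 — soil moisture deficit:
  SMD = (36.0 - 17.5)/100 * 0.6124 * 1000 = 113.294 mm
Step 2 — daily crop ET (ETc = ET0*Kc):
  ETc = 3.883 * 0.3484 = 1.35284 mm/day
Step 3 — irrigation interval (SMD/ETc):
  interval = 113.294 / 1.35284 = 83.75 days
Therefore the irrigation interval = 83.75 days.


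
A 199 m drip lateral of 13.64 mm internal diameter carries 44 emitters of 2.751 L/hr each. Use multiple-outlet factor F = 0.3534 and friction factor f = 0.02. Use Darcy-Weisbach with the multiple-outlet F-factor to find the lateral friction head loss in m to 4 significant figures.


Approach: apply Darcy-Weisbach with the multiple-outlet F-factor, Q = n*q/(3600*1000) m^3/s; v = Q/A; hf = F*f*(L/D)*(v^2/(2g)).
Q = 44*2.751/(3600*1000) = 3.36233e-05 m^3/s
A = pi*(13.64e-3/2)^2 = 1.46123e-04 m^2, so v = Q/A = 0.230103 m/s
hf = 0.3534*0.02*(199/0.01364)*(0.230103^2/(2*9.81)) = 0.2783 m
Therefore the lateral friction head loss = 0.2783 m.


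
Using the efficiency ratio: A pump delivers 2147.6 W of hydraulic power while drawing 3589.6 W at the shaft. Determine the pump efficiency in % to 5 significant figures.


Approach: apply the efficiency ratio, eta = (P_out/P_in)*100.
eta = (2147.6 / 3589.6) * 100 = 59.828 %
Therefore the pump efficiency = 59.828 %.


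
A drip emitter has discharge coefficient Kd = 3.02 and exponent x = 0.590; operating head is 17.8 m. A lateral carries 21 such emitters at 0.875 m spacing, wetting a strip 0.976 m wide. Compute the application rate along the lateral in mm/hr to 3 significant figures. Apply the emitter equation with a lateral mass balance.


Approach: apply the emitter equation with a lateral mass balance, q = Kd*h^x; Q = n*q; rate = Q/(n*spacing*width).
Step 1 — single emitter flow (q = Kd*h^x):
  q = 3.02 * 17.8^0.590 = 16.510 L/hr
Step 2 — total lateral flow: Q = 21 * 16.510 = 346.72 L/hr
Step 3 — wetted area: A = 21 * 0.875 * 0.976 = 17.934 m^2
Step 4 — application rate: Q/A = 346.72/17.934 = 19.3 mm/hr
Therefore the application rate along the lateral = 19.3 mm/hr.


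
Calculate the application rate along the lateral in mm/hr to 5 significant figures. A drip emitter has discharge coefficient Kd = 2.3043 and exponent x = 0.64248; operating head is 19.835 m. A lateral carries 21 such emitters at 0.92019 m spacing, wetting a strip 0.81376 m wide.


Approach: apply the emitter equation with a lateral mass balance, q = Kd*h^x; Q = n*q; rate = Q/(n*spacing*width).
Step 1 — single emitter flow (q = Kd*h^x):
  q = 2.3043 * 19.835^0.64248 = 15.70772 L/hr
Step 2 — total lateral flow: Q = 21 * 15.70772 = 329.8622 L/hr
Step 3 — wetted area: A = 21 * 0.92019 * 0.81376 = 15.72509 m^2
Step 4 — application rate: Q/A = 329.8622/15.72509 = 20.977 mm/hr
Therefore the application rate along the lateral = 20.977 mm/hr.


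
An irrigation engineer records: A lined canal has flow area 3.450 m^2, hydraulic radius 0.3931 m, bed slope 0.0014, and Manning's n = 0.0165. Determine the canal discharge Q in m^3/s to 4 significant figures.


Approach: apply Manning's equation, Q = (1/n)*A*R^(2/3)*S^(1/2).
Q = (1/0.0165) * 3.450 * 0.3931^(2/3) * 0.0014^(1/2) = 4.198 m^3/s
Therefore the canal discharge Q = 4.198 m^3/s.


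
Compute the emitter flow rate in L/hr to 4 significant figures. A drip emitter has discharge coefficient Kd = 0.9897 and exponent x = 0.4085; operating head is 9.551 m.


Approach: apply the emitter characteristic equation, q = Kd * h^x.
q = 0.9897 * 9.551^0.4085 = 2.488 L/hr
Therefore the emitter flow rate = 2.488 L/hr.


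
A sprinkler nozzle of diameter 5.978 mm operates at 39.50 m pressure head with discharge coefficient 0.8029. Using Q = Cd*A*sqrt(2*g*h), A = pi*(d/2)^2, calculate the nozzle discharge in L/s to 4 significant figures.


A = pi*(5.978e-3/2)^2 = 2.80674e-05 m^2
Q = 0.8029 * 2.80674e-05 * sqrt(2*9.81*39.50) * 1000 = 0.6274 L/s
Therefore the nozzle discharge = 0.6274 L/s.


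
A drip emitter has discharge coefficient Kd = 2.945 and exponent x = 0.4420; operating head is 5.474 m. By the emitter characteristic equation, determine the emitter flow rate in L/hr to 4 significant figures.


Approach: apply the emitter characteristic equation, q = Kd * h^x.
q = 2.945 * 5.474^0.4420 = 6.243 L/hr
Therefore the emitter flow rate = 6.243 L/hr.


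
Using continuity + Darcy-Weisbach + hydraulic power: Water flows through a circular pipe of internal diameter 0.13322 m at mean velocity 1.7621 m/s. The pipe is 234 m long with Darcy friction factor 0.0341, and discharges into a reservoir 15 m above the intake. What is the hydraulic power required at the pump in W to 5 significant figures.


Approach: apply continuity + Darcy-Weisbach + hydraulic power, Q = A*v; hf = f*(L/D)*(v^2/(2g)); H = static + hf; P = rho*g*Q*H.
Step 1 — flow rate (continuity, Q = A*v):
  A = pi*(0.13322/2)^2 = 0.01393891 m^2
  Q = 0.01393891 * 1.7621 = 0.02456175 m^3/s
Step 2 — friction head loss (Darcy-Weisbach):
  hf = 0.0341 * (234/0.13322) * (1.7621^2 / (2*9.81))
  hf = 9.479008 m
Step 3 — total head: H = 15 + 9.479008 = 24.47901 m
Step 4 — hydraulic power (P = rho*g*Q*H):
  P = 1000 * 9.81 * 0.02456175 * 24.47901 = 5898.2 W
Therefore the hydraulic power required at the pump = 5898.2 W.


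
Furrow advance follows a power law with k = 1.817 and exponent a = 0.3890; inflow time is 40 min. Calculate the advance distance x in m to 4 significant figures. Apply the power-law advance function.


Approach: apply the power-law advance function, x = k*t^a.
x = 1.817 * 40^0.3890 = 7.631 m
Therefore the advance distance x = 7.631 m.


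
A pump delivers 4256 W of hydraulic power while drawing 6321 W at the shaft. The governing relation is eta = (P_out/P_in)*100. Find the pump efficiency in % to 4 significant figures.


eta = (4256 / 6321) * 100 = 67.33 %
Therefore the pump efficiency = 67.33 %.


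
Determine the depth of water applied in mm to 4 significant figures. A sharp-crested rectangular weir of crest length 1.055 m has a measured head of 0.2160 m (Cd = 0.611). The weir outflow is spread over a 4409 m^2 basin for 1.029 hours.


Approach: apply the rectangular weir equation with a volume-to-depth conversion, Q = (2/3)*Cd*L*sqrt(2g)*H^1.5; d = Q*t/A * 1000.
Step 1 — weir discharge:
  Q = (2/3)*0.611*1.055*sqrt(2*9.81)*0.2160^1.5 = 0.191088 m^3/s
Step 2 — volume: V = 0.191088 * 1.029*3600 = 707.865 m^3
Step 3 — depth: d = V/A * 1000 = 707.865/4409 * 1000 = 160.6 mm
Therefore the depth of water applied = 160.6 mm.


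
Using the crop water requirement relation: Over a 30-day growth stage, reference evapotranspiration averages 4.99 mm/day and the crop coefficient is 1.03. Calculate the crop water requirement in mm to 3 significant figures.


Approach: apply the crop water requirement relation, CWR = ET0 * Kc * days.
CWR = 4.99 * 1.03 * 30 = 154 mm
Therefore the crop water requirement = 154 mm.


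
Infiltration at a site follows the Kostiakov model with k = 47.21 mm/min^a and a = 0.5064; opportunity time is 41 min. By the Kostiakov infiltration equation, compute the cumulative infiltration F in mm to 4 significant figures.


Approach: apply the Kostiakov infiltration equation, F = k*t^a.
F = 47.21 * 41^0.5064 = 309.6 mm
Therefore the cumulative infiltration F = 309.6 mm.


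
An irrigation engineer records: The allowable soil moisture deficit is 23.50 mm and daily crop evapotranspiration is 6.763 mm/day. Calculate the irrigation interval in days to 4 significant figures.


Approach: apply the irrigation interval relation, interval = SMD / ETc.
interval = 23.50 / 6.763 = 3.475 days
Therefore the irrigation interval = 3.475 days.


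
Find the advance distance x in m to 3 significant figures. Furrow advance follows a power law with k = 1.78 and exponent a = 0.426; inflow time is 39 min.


Approach: apply the power-law advance function, x = k*t^a.
x = 1.78 * 39^0.426 = 8.48 m
Therefore the advance distance x = 8.48 m.


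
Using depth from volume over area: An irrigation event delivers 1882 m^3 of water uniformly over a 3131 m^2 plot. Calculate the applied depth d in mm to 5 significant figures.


Approach: apply depth from volume over area, d = (V/A)*1000.
d = (1882 / 3131) * 1000 = 601.09 mm
Therefore the applied depth d = 601.09 mm.


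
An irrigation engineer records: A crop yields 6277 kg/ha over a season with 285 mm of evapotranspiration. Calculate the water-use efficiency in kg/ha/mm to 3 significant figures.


Approach: apply the water-use efficiency ratio, WUE = yield/ET.
WUE = 6277 / 285 = 22.0 kg/ha/mm
Therefore the water-use efficiency = 22.0 kg/ha/mm.


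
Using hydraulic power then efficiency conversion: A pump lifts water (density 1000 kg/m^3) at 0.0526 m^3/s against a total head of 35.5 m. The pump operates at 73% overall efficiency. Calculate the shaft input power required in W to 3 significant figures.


Approach: apply hydraulic power then efficiency conversion, P = rho*g*Q*H; P_in = P/eta.
Step 1 — hydraulic power (P = rho*g*Q*H):
  P = 1000 * 9.81 * 0.0526 * 35.5 = 18318 W
Step 2 — input power: P_in = P/eta = 18318 / 0.73 = 25100 W
Therefore the shaft input power required = 25100 W.


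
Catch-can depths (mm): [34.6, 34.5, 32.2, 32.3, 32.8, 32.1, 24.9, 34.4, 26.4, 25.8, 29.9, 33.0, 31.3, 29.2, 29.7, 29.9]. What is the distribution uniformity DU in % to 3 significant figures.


Approach: apply the low-quarter distribution uniformity, DU = (mean of lowest quarter of readings / overall mean)*100.
sorted lowest 4 of 16: [24.9, 25.8, 26.4, 29.2] -> mean = 26.575 mm
overall mean = 30.812 mm
DU = (26.575/30.812)*100 = 86.2 %
Therefore the distribution uniformity DU = 86.2 %.


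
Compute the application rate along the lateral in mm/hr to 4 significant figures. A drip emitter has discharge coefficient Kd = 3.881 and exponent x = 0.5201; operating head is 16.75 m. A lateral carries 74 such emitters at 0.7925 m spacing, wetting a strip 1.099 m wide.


Approach: apply the emitter equation with a lateral mass balance, q = Kd*h^x; Q = n*q; rate = Q/(n*spacing*width).
Step 1 — single emitter flow (q = Kd*h^x):
  q = 3.881 * 16.75^0.5201 = 16.8095 L/hr
Step 2 — total lateral flow: Q = 74 * 16.8095 = 1243.90 L/hr
Step 3 — wetted area: A = 74 * 0.7925 * 1.099 = 64.4509 m^2
Step 4 — application rate: Q/A = 1243.90/64.4509 = 19.30 mm/hr
Therefore the application rate along the lateral = 19.30 mm/hr.


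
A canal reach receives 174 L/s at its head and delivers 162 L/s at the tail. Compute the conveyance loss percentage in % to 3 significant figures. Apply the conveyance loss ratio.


Approach: apply the conveyance loss ratio, loss% = ((Q_head - Q_tail)/Q_head)*100.
loss = ((174 - 162)/174)*100 = 6.90 %
Therefore the conveyance loss percentage = 6.90 %.


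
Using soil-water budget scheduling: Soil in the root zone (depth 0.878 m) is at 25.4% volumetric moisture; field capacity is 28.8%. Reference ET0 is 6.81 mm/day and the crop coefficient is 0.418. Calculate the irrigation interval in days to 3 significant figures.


Approach: apply soil-water budget scheduling, SMD = (FC-theta)/100*depth*1000; ETc = ET0*Kc; interval = SMD/ETc.
Step 1 — soil moisture deficit:
  SMD = (28.8 - 25.4)/100 * 0.878 * 1000 = 29.852 mm
Step 2 — daily crop ET (ETc = ET0*Kc):
  ETc = 6.81 * 0.418 = 2.8466 mm/day
Step 3 — irrigation interval (SMD/ETc):
  interval = 29.852 / 2.8466 = 10.5 days
Therefore the irrigation interval = 10.5 days.


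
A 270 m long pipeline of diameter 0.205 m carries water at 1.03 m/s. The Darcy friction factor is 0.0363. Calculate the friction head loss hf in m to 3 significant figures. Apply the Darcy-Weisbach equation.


Approach: apply the Darcy-Weisbach equation, hf = f*(L/D)*(v^2/(2g)).
hf = 0.0363 * (270/0.205) * (1.03^2 / (2*9.81))
hf = 2.59 m
Therefore the friction head loss hf = 2.59 m.


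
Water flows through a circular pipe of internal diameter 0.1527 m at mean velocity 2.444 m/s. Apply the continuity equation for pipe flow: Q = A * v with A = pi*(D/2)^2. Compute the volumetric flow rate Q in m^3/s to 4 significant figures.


A = pi*(0.1527/2)^2 = 0.0183134 m^2
Q = 0.0183134 * 2.444 = 0.04476 m^3/s
Therefore the volumetric flow rate Q = 0.04476 m^3/s.


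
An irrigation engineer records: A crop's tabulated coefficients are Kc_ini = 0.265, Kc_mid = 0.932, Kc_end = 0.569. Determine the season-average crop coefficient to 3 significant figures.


Approach: apply a simple seasonal average, Kc_avg = (Kc_ini + Kc_mid + Kc_end)/3.
Kc_avg = (0.265 + 0.932 + 0.569)/3 = 0.589
Therefore the season-average crop coefficient = 0.589.


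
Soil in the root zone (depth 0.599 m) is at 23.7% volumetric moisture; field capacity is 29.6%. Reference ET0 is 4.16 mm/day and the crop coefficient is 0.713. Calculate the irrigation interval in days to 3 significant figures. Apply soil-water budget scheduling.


Approach: apply soil-water budget scheduling, SMD = (FC-theta)/100*depth*1000; ETc = ET0*Kc; interval = SMD/ETc.
Step 1 — soil moisture deficit:
  SMD = (29.6 - 23.7)/100 * 0.599 * 1000 = 35.341 mm
Step 2 — daily crop ET (ETc = ET0*Kc):
  ETc = 4.16 * 0.713 = 2.9661 mm/day
Step 3 — irrigation interval (SMD/ETc):
  interval = 35.341 / 2.9661 = 11.9 days
Therefore the irrigation interval = 11.9 days.


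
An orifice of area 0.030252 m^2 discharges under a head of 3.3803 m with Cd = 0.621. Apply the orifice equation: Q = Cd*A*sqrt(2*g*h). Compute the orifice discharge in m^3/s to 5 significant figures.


Q = 0.621 * 0.030252 * sqrt(2*9.81*3.3803) = 0.15299 m^3/s
Therefore the orifice discharge = 0.15299 m^3/s.


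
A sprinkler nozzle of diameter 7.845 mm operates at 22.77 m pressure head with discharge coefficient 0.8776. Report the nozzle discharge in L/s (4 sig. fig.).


Approach: apply the orifice equation, Q = Cd*A*sqrt(2*g*h), A = pi*(d/2)^2.
A = pi*(7.845e-3/2)^2 = 4.83366e-05 m^2
Q = 0.8776 * 4.83366e-05 * sqrt(2*9.81*22.77) * 1000 = 0.8966 L/s
Therefore the nozzle discharge = 0.8966 L/s.


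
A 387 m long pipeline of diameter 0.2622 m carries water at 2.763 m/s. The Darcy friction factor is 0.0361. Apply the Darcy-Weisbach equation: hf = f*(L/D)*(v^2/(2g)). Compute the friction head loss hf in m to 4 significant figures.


hf = 0.0361 * (387/0.2622) * (2.763^2 / (2*9.81))
hf = 20.73 m
Therefore the friction head loss hf = 20.73 m.


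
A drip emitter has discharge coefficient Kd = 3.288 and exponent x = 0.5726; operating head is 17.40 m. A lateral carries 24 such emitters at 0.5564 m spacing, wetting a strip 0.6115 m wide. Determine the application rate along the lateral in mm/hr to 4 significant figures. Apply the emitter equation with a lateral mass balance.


Approach: apply the emitter equation with a lateral mass balance, q = Kd*h^x; Q = n*q; rate = Q/(n*spacing*width).
Step 1 — single emitter flow (q = Kd*h^x):
  q = 3.288 * 17.40^0.5726 = 16.8760 L/hr
Step 2 — total lateral flow: Q = 24 * 16.8760 = 405.025 L/hr
Step 3 — wetted area: A = 24 * 0.5564 * 0.6115 = 8.16573 m^2
Step 4 — application rate: Q/A = 405.025/8.16573 = 49.60 mm/hr
Therefore the application rate along the lateral = 49.60 mm/hr.


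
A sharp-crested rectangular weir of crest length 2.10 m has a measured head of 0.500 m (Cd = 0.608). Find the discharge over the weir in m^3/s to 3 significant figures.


Approach: apply the rectangular weir equation, Q = (2/3)*Cd*L*sqrt(2g)*H^1.5.
Q = (2/3)*0.608*2.10*sqrt(2*9.81)*0.500^1.5 = 1.33 m^3/s
Therefore the discharge over the weir = 1.33 m^3/s.


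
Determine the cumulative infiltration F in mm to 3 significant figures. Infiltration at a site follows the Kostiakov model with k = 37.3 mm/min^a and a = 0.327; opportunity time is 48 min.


Approach: apply the Kostiakov infiltration equation, F = k*t^a.
F = 37.3 * 48^0.327 = 132 mm
Therefore the cumulative infiltration F = 132 mm.


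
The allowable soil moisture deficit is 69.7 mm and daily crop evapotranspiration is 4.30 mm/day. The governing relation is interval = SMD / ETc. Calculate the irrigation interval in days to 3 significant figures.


interval = 69.7 / 4.30 = 16.2 days
Therefore the irrigation interval = 16.2 days.


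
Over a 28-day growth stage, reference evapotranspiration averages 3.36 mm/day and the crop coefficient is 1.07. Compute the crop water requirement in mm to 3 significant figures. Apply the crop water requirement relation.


Approach: apply the crop water requirement relation, CWR = ET0 * Kc * days.
CWR = 3.36 * 1.07 * 28 = 101 mm
Therefore the crop water requirement = 101 mm.


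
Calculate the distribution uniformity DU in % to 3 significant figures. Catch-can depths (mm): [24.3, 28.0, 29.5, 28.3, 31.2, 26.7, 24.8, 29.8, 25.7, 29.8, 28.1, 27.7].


Approach: apply the low-quarter distribution uniformity, DU = (mean of lowest quarter of readings / overall mean)*100.
sorted lowest 3 of 12: [24.3, 24.8, 25.7] -> mean = 24.933 mm
overall mean = 27.825 mm
DU = (24.933/27.825)*100 = 89.6 %
Therefore the distribution uniformity DU = 89.6 %.


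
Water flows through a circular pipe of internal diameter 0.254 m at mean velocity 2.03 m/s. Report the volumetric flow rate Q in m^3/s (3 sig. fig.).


Approach: apply the continuity equation for pipe flow, Q = A * v with A = pi*(D/2)^2.
A = pi*(0.254/2)^2 = 0.050671 m^2
Q = 0.050671 * 2.03 = 0.103 m^3/s
Therefore the volumetric flow rate Q = 0.103 m^3/s.


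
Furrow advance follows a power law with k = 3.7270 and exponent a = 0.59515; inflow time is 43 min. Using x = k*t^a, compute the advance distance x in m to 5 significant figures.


x = 3.7270 * 43^0.59515 = 34.956 m
Therefore the advance distance x = 34.956 m.


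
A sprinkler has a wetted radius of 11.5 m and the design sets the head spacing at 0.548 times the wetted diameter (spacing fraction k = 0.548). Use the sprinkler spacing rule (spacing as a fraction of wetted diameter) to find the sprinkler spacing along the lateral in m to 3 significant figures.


Approach: apply the sprinkler spacing rule (spacing as a fraction of wetted diameter), S = k*(2*R).
S = 0.548 * (2 * 11.5) = 12.6 m
Therefore the sprinkler spacing along the lateral = 12.6 m.


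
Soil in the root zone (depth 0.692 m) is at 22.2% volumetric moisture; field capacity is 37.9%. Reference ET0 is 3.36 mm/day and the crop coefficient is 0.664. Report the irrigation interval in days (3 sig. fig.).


Approach: apply soil-water budget scheduling, SMD = (FC-theta)/100*depth*1000; ETc = ET0*Kc; interval = SMD/ETc.
Step 1 — soil moisture deficit:
  SMD = (37.9 - 22.2)/100 * 0.692 * 1000 = 108.64 mm
Step 2 — daily crop ET (ETc = ET0*Kc):
  ETc = 3.36 * 0.664 = 2.2310 mm/day
Step 3 — irrigation interval (SMD/ETc):
  interval = 108.64 / 2.2310 = 48.7 days
Therefore the irrigation interval = 48.7 days.


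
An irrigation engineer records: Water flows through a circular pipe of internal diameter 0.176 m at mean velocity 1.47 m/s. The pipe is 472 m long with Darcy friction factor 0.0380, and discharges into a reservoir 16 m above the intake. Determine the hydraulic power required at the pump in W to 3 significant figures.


Approach: apply continuity + Darcy-Weisbach + hydraulic power, Q = A*v; hf = f*(L/D)*(v^2/(2g)); H = static + hf; P = rho*g*Q*H.
Step 1 — flow rate (continuity, Q = A*v):
  A = pi*(0.176/2)^2 = 0.024328 m^2
  Q = 0.024328 * 1.47 = 0.035763 m^3/s
Step 2 — friction head loss (Darcy-Weisbach):
  hf = 0.0380 * (472/0.176) * (1.47^2 / (2*9.81))
  hf = 11.224 m
Step 3 — total head: H = 16 + 11.224 = 27.224 m
Step 4 — hydraulic power (P = rho*g*Q*H):
  P = 1000 * 9.81 * 0.035763 * 27.224 = 9550 W
Therefore the hydraulic power required at the pump = 9550 W.


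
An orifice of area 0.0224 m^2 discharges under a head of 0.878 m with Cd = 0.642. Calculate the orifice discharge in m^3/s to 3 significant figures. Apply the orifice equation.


Approach: apply the orifice equation, Q = Cd*A*sqrt(2*g*h).
Q = 0.642 * 0.0224 * sqrt(2*9.81*0.878) = 0.0597 m^3/s
Therefore the orifice discharge = 0.0597 m^3/s.


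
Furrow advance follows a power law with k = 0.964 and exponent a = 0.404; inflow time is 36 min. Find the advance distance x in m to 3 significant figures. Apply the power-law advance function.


Approach: apply the power-law advance function, x = k*t^a.
x = 0.964 * 36^0.404 = 4.10 m
Therefore the advance distance x = 4.10 m.


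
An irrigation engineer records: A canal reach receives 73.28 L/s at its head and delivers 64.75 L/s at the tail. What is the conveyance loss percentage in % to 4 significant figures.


Approach: apply the conveyance loss ratio, loss% = ((Q_head - Q_tail)/Q_head)*100.
loss = ((73.28 - 64.75)/73.28)*100 = 11.64 %
Therefore the conveyance loss percentage = 11.64 %.


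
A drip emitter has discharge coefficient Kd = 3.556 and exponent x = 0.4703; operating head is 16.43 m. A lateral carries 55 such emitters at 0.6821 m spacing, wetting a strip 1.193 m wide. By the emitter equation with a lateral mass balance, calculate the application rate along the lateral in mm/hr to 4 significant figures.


Approach: apply the emitter equation with a lateral mass balance, q = Kd*h^x; Q = n*q; rate = Q/(n*spacing*width).
Step 1 — single emitter flow (q = Kd*h^x):
  q = 3.556 * 16.43^0.4703 = 13.2640 L/hr
Step 2 — total lateral flow: Q = 55 * 13.2640 = 729.523 L/hr
Step 3 — wetted area: A = 55 * 0.6821 * 1.193 = 44.7560 m^2
Step 4 — application rate: Q/A = 729.523/44.7560 = 16.30 mm/hr
Therefore the application rate along the lateral = 16.30 mm/hr.


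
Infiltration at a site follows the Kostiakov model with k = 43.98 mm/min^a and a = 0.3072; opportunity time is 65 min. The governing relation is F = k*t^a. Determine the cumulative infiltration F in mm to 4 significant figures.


F = 43.98 * 65^0.3072 = 158.6 mm
Therefore the cumulative infiltration F = 158.6 mm.


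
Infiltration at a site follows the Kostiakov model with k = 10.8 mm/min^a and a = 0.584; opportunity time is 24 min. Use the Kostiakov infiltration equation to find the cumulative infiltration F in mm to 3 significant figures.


Approach: apply the Kostiakov infiltration equation, F = k*t^a.
F = 10.8 * 24^0.584 = 69.1 mm
Therefore the cumulative infiltration F = 69.1 mm.


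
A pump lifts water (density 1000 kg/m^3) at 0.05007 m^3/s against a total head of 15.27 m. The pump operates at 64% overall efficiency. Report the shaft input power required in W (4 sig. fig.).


Approach: apply hydraulic power then efficiency conversion, P = rho*g*Q*H; P_in = P/eta.
Step 1 — hydraulic power (P = rho*g*Q*H):
  P = 1000 * 9.81 * 0.05007 * 15.27 = 7500.42 W
Step 2 — input power: P_in = P/eta = 7500.42 / 0.64 = 11720 W
Therefore the shaft input power required = 11720 W.


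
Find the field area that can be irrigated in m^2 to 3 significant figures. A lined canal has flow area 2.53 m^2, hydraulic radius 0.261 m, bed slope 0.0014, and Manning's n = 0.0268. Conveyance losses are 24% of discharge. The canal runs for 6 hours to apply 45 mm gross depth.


Approach: apply Manning's equation with a conveyance and depth budget, Q = (1/n)*A*R^(2/3)*S^(1/2); Q_field = Q*(1-loss); Area = Q_field*t/(d/1000).
Step 1 — canal discharge (Manning's equation):
  Q = (1/0.0268) * 2.53 * 0.261^(2/3) * 0.0014^(1/2) = 1.4426 m^3/s
Step 2 — delivered flow: Q_field = 1.4426*(1 - 24/100) = 1.0964 m^3/s
Step 3 — volume delivered: V = 1.0964 * 6*3600 = 23682 m^3
Step 4 — area served: A = V / (depth/1000) = 23682 / 0.045 = 526000 m^2
Therefore the field area that can be irrigated = 526000 m^2.


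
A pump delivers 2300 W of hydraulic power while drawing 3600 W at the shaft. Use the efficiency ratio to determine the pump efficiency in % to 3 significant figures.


Approach: apply the efficiency ratio, eta = (P_out/P_in)*100.
eta = (2300 / 3600) * 100 = 63.9 %
Therefore the pump efficiency = 63.9 %.


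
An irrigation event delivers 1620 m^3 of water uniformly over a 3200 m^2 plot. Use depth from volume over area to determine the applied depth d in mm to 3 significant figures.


Approach: apply depth from volume over area, d = (V/A)*1000.
d = (1620 / 3200) * 1000 = 506 mm
Therefore the applied depth d = 506 mm.


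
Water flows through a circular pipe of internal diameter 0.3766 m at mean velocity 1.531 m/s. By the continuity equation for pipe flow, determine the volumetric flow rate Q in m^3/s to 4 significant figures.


Approach: apply the continuity equation for pipe flow, Q = A * v with A = pi*(D/2)^2.
A = pi*(0.3766/2)^2 = 0.111391 m^2
Q = 0.111391 * 1.531 = 0.1705 m^3/s
Therefore the volumetric flow rate Q = 0.1705 m^3/s.


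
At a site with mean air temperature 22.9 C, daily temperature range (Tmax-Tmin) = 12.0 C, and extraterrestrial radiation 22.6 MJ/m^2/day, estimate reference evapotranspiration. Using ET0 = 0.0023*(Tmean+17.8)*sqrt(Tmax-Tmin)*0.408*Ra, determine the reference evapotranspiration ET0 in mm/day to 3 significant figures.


ET0 = 0.0023*(22.9+17.8)*sqrt(12.0)*0.408*22.6 = 2.99 mm/day
Therefore the reference evapotranspiration ET0 = 2.99 mm/day.


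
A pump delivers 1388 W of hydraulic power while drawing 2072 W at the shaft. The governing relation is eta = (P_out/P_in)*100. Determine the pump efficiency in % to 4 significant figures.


eta = (1388 / 2072) * 100 = 66.99 %
Therefore the pump efficiency = 66.99 %.


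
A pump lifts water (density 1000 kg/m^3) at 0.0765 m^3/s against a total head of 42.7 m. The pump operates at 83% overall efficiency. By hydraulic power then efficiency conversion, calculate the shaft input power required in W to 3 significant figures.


Approach: apply hydraulic power then efficiency conversion, P = rho*g*Q*H; P_in = P/eta.
Step 1 — hydraulic power (P = rho*g*Q*H):
  P = 1000 * 9.81 * 0.0765 * 42.7 = 32045 W
Step 2 — input power: P_in = P/eta = 32045 / 0.83 = 38600 W
Therefore the shaft input power required = 38600 W.


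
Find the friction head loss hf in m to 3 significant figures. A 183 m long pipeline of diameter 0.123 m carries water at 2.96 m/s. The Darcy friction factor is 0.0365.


Approach: apply the Darcy-Weisbach equation, hf = f*(L/D)*(v^2/(2g)).
hf = 0.0365 * (183/0.123) * (2.96^2 / (2*9.81))
hf = 24.3 m
Therefore the friction head loss hf = 24.3 m.


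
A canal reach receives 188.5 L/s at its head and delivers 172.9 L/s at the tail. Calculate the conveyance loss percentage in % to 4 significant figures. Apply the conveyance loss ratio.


Approach: apply the conveyance loss ratio, loss% = ((Q_head - Q_tail)/Q_head)*100.
loss = ((188.5 - 172.9)/188.5)*100 = 8.276 %
Therefore the conveyance loss percentage = 8.276 %.


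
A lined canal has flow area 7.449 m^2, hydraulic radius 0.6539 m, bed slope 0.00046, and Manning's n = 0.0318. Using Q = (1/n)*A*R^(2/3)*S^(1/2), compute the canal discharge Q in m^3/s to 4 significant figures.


Q = (1/0.0318) * 7.449 * 0.6539^(2/3) * 0.00046^(1/2) = 3.785 m^3/s
Therefore the canal discharge Q = 3.785 m^3/s.


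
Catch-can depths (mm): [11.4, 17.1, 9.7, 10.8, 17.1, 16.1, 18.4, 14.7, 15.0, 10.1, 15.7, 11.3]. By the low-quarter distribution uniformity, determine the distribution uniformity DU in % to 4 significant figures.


Approach: apply the low-quarter distribution uniformity, DU = (mean of lowest quarter of readings / overall mean)*100.
sorted lowest 3 of 12: [9.7, 10.1, 10.8] -> mean = 10.2000 mm
overall mean = 13.9500 mm
DU = (10.2000/13.9500)*100 = 73.12 %
Therefore the distribution uniformity DU = 73.12 %.


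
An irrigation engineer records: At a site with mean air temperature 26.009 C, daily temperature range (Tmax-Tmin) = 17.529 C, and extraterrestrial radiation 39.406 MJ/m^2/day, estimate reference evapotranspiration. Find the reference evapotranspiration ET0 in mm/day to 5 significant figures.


Approach: apply the Hargreaves-Samani method, ET0 = 0.0023*(Tmean+17.8)*sqrt(Tmax-Tmin)*0.408*Ra.
ET0 = 0.0023*(26.009+17.8)*sqrt(17.529)*0.408*39.406 = 6.7825 mm/day
Therefore the reference evapotranspiration ET0 = 6.7825 mm/day.


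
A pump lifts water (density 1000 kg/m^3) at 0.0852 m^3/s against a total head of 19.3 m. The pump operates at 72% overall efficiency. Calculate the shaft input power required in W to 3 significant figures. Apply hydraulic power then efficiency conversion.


Approach: apply hydraulic power then efficiency conversion, P = rho*g*Q*H; P_in = P/eta.
Step 1 — hydraulic power (P = rho*g*Q*H):
  P = 1000 * 9.81 * 0.0852 * 19.3 = 16131 W
Step 2 — input power: P_in = P/eta = 16131 / 0.72 = 22400 W
Therefore the shaft input power required = 22400 W.


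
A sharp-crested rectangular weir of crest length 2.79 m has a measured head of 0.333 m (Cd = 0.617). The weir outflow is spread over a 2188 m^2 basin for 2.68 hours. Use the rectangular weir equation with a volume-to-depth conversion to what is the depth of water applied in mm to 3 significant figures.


Approach: apply the rectangular weir equation with a volume-to-depth conversion, Q = (2/3)*Cd*L*sqrt(2g)*H^1.5; d = Q*t/A * 1000.
Step 1 — weir discharge:
  Q = (2/3)*0.617*2.79*sqrt(2*9.81)*0.333^1.5 = 0.97682 m^3/s
Step 2 — volume: V = 0.97682 * 2.68*3600 = 9424.3 m^3
Step 3 — depth: d = V/A * 1000 = 9424.3/2188 * 1000 = 4310 mm
Therefore the depth of water applied = 4310 mm.


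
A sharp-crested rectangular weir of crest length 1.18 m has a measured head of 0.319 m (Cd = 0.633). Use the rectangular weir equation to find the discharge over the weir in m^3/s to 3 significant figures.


Approach: apply the rectangular weir equation, Q = (2/3)*Cd*L*sqrt(2g)*H^1.5.
Q = (2/3)*0.633*1.18*sqrt(2*9.81)*0.319^1.5 = 0.397 m^3/s
Therefore the discharge over the weir = 0.397 m^3/s.


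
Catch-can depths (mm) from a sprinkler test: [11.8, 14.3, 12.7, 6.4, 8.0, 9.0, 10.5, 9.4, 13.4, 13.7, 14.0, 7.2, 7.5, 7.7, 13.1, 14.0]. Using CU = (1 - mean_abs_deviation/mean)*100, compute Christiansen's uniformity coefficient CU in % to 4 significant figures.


mean = 10.7937 mm
mean |d_i - mean| = 2.58125 mm
CU = (1 - 2.58125/10.7937)*100 = 76.09 %
Therefore Christiansen's uniformity coefficient CU = 76.09 %.


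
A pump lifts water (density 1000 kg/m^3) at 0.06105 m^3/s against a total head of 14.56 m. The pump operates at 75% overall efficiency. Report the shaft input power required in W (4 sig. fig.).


Approach: apply hydraulic power then efficiency conversion, P = rho*g*Q*H; P_in = P/eta.
Step 1 — hydraulic power (P = rho*g*Q*H):
  P = 1000 * 9.81 * 0.06105 * 14.56 = 8719.99 W
Step 2 — input power: P_in = P/eta = 8719.99 / 0.75 = 11630 W
Therefore the shaft input power required = 11630 W.


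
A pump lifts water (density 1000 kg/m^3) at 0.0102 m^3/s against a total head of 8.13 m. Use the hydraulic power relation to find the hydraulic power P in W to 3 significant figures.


Approach: apply the hydraulic power relation, P = rho*g*Q*H.
P = 1000 * 9.81 * 0.0102 * 8.13 = 814 W
Therefore the hydraulic power P = 814 W.
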